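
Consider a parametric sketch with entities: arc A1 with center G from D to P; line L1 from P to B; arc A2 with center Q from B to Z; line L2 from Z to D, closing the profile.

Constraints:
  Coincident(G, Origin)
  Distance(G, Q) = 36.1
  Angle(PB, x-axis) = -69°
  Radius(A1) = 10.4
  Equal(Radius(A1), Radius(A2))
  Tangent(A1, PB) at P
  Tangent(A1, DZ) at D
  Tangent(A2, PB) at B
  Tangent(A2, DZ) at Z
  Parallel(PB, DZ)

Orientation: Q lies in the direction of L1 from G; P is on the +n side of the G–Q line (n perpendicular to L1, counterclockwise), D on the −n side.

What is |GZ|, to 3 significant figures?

37.6

The slot axis is L1's direction at -69.0°, so u = (cos -69.0°, sin -69.0°) = (0.358, -0.934) and n = (−sin -69.0°, cos -69.0°) = (0.934, 0.358). G is at the origin and Q lies 36.1 along u from G, so Q = 36.1·u = (12.9, -33.7). Tangency of A1 to both parallel lines with radius 10.4 puts P and D at G ± 10.4·n: P = (9.71, 3.73), D = (-9.71, -3.73). Equal radii place B and Z the same way about Q: B = Q + 10.4·n = (22.6, -30.0), Z = Q − 10.4·n = (3.23, -37.4). Then |GZ| = |Z − G| = 37.6.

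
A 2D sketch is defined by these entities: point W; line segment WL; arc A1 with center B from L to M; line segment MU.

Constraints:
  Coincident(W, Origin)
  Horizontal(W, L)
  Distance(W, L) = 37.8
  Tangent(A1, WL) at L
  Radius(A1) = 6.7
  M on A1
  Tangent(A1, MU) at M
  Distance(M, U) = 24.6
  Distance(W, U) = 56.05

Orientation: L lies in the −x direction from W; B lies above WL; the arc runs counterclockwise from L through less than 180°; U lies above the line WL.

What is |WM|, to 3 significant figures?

34.1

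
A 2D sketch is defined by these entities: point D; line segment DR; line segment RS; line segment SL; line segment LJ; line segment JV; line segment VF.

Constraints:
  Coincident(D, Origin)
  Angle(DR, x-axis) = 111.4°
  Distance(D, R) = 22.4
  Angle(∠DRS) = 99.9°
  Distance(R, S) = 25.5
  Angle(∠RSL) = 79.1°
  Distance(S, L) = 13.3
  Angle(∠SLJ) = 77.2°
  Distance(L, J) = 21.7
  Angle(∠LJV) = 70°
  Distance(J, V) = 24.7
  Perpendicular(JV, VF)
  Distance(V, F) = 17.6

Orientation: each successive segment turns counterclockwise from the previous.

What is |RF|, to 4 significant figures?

32.93

D is at the origin; DR runs at 111.4° with length 22.4, so R = (-8.173, 20.86). ∠DRS = 99.9° gives RS at -168.5° from the x-axis; with |RS| = 25.5, S = (-33.16, 15.77). ∠RSL = 79.1° gives SL at -67.60° from the x-axis; with |SL| = 13.3, L = (-28.09, 3.475). ∠SLJ = 77.2° gives LJ at 35.20° from the x-axis; with |LJ| = 21.7, J = (-10.36, 15.98). ∠LJV = 70.0° gives JV at 145.2° from the x-axis; with |JV| = 24.7, V = (-30.64, 30.08). The perpendicularity gives VF at right angles to JV, so VF runs at -124.8°; with |VF| = 17.6, F = (-40.69, 15.63). Then |RF| = |F − R| = 32.93.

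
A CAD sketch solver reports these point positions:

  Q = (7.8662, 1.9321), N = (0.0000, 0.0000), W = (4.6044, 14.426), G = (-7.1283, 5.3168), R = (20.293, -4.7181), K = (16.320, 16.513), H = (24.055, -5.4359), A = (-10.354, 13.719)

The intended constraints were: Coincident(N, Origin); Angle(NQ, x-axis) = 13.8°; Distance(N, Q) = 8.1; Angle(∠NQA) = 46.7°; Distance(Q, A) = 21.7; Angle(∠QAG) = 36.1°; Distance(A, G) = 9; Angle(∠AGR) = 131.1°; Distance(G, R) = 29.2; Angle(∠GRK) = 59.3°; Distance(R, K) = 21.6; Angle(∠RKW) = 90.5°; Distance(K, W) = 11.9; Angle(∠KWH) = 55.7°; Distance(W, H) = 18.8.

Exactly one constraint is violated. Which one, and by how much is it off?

Distance(W, H) = 18.8 — off by 9.00.

N = (0.00, 0.00) ✓; NQ at 13.80° ✓; |NQ| = 8.100 ✓; ∠NQA = 46.70° ✓; |QA| = 21.70 ✓; ∠QAG = 36.10° ✓; |AG| = 9.000 ✓; ∠AGR = 131.1° ✓; |GR| = 29.20 ✓; ∠GRK = 59.30° ✓; |RK| = 21.60 ✓; ∠RKW = 90.50° ✓; |KW| = 11.90 ✓; ∠KWH = 55.70° ✓; |WH| = 27.80 ✗.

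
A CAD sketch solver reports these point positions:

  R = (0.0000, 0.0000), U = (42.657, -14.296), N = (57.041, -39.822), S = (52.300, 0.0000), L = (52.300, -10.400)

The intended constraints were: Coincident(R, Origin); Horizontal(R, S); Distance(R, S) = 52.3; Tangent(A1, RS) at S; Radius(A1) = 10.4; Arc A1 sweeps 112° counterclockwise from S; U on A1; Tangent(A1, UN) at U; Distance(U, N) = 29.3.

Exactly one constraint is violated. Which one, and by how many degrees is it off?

Tangent(A1, UN) at U — off by 7.40°.

R = (0.00, 0.00) ✓; R.y = 0.00, S.y = 0.00 ✓; |RS| = 52.30 ✓; ∠(LS, SR) = 90.00° ✓; |LS| = 10.40 ✓; bearing(L→U) − bearing(L→S) = 112.0° ✓; |LU| = 10.40 ✓; ∠(LU, UN) = 82.60° ✗; |UN| = 29.30 ✓.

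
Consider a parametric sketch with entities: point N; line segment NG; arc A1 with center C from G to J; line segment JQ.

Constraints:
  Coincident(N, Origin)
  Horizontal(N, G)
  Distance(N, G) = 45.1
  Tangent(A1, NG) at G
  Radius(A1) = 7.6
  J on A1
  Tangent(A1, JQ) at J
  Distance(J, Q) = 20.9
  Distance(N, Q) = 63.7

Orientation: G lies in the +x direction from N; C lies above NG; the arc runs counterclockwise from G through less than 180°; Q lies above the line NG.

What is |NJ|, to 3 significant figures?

52.7

Checks: |CJ| = 7.600 ✓; ∠(CJ, JQ) = 90.00° ✓; |JQ| = 20.90 ✓; |NQ| = 63.70 ✓.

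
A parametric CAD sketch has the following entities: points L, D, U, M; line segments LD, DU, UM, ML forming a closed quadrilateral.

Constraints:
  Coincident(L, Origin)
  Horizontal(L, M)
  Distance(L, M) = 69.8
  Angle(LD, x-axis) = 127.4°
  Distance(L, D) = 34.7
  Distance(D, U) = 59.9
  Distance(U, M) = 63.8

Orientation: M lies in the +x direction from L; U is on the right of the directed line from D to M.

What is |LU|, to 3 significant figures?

25.6

L is at the origin; LM is horizontal with |LM| = 69.8 and M in +x, so M = (69.8, 0). LD runs at 127.4° with |LD| = 34.7, so D = (-21.1, 27.6). U is determined by |DU| = 59.9 and |UM| = 63.8 together: it lies at the intersection of circle(D, 59.9) and circle(M, 63.8). With |DM| = 95.0, the foot of the radical line on DM is 44.9 from D and the perpendicular offset is √(59.9² − 44.9²) = 39.6. Taking the right-of-DM solution: U = (10.4, -23.4).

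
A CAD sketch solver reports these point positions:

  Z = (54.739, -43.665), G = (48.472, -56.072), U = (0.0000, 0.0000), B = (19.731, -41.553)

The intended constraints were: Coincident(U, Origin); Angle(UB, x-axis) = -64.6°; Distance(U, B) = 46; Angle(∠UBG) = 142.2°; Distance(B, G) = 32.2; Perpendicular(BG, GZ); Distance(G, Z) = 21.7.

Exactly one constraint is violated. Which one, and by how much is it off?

Distance(G, Z) = 21.7 — off by 7.80.

U = (0.00, 0.00) ✓; UB at -64.60° ✓; |UB| = 46.00 ✓; ∠UBG = 142.2° ✓; |BG| = 32.20 ✓; ∠(BG, GZ) = 90.00° ✓; |GZ| = 13.90 ✗.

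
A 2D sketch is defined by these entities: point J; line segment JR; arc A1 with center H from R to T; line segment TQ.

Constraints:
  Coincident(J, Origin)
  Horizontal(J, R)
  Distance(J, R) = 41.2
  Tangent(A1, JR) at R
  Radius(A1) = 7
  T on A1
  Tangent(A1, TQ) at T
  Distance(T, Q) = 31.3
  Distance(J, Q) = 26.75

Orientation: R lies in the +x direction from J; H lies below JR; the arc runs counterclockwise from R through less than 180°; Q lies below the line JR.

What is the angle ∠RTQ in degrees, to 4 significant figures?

158.6°

Checks: ∠(HR, RJ) = 90.00° ✓; |HT| = 7.000 ✓; ∠(HT, TQ) = 90.00° ✓; |TQ| = 31.30 ✓; |JQ| = 26.75 ✓.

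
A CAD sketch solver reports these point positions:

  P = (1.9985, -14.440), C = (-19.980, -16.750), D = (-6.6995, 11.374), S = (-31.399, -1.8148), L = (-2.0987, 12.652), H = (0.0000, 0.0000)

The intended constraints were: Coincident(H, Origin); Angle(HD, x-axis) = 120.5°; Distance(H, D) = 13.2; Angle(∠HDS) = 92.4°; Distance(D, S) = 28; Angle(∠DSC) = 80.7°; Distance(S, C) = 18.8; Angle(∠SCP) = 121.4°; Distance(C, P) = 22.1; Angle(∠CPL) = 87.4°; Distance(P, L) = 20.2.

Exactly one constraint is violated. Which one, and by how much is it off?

Distance(P, L) = 20.2 — off by 7.20.

H = (0.00, 0.00) ✓; HD at 120.5° ✓; |HD| = 13.20 ✓; ∠HDS = 92.40° ✓; |DS| = 28.00 ✓; ∠DSC = 80.70° ✓; |SC| = 18.80 ✓; ∠SCP = 121.4° ✓; |CP| = 22.10 ✓; ∠CPL = 87.40° ✓; |PL| = 27.40 ✗.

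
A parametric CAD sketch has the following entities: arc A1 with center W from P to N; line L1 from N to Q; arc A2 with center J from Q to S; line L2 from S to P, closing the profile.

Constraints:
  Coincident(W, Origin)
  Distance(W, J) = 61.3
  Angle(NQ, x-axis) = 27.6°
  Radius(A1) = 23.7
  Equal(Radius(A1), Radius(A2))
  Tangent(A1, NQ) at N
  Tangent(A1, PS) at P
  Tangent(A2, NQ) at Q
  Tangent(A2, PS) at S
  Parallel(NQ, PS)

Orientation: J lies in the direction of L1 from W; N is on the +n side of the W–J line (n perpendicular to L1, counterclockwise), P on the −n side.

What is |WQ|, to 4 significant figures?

65.72

The slot axis is L1's direction at 27.6°, so u = (cos 27.6°, sin 27.6°) = (0.8862, 0.4633) and n = (−sin 27.6°, cos 27.6°) = (-0.4633, 0.8862). W is at the origin and J lies 61.3 along u from W, so J = 61.3·u = (54.32, 28.40). Tangency of A1 to both parallel lines with radius 23.7 puts N and P at W ± 23.7·n: N = (-10.98, 21.00), P = (10.98, -21.00). Equal radii place Q and S the same way about J: Q = J + 23.7·n = (43.34, 49.40), S = J − 23.7·n = (65.30, 7.397). Then |WQ| = |Q − W| = 65.72.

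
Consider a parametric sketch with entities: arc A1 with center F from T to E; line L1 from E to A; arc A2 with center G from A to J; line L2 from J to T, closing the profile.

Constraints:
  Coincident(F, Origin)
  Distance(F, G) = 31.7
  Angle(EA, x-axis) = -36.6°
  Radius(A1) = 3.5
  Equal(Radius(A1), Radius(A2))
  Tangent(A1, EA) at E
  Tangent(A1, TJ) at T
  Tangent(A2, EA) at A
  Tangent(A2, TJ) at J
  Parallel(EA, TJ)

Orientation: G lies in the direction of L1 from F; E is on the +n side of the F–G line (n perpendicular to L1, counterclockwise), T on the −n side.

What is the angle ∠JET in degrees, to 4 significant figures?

77.55°

The slot axis is L1's direction at -36.6°, so u = (cos -36.6°, sin -36.6°) = (0.8028, -0.5962) and n = (−sin -36.6°, cos -36.6°) = (0.5962, 0.8028). F is at the origin and G lies 31.7 along u from F, so G = 31.7·u = (25.45, -18.90). Tangency of A1 to both parallel lines with radius 3.5 puts E and T at F ± 3.5·n: E = (2.087, 2.810), T = (-2.087, -2.810). Equal radii place A and J the same way about G: A = G + 3.5·n = (27.54, -16.09), J = G − 3.5·n = (23.36, -21.71). Then cos ∠JET = EJ·ET / (|EJ||ET|), giving 77.55°.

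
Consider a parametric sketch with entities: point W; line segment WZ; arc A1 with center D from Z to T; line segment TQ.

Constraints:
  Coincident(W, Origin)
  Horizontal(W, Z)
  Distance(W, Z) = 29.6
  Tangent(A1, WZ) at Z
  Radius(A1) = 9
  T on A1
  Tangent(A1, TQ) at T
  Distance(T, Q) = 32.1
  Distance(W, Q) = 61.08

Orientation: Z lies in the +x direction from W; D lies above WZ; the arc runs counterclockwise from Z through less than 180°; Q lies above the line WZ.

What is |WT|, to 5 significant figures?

38.430

Checks: ∠(DZ, ZW) = 90.00° ✓; |DT| = 9.000 ✓; ∠(DT, TQ) = 90.00° ✓; |TQ| = 32.10 ✓; |WQ| = 61.08 ✓.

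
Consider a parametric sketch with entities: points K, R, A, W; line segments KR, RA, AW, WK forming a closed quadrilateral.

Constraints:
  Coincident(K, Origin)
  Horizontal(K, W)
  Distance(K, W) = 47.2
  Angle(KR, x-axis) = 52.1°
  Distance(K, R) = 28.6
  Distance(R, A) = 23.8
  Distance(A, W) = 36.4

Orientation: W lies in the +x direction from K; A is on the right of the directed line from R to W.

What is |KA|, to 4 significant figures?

10.80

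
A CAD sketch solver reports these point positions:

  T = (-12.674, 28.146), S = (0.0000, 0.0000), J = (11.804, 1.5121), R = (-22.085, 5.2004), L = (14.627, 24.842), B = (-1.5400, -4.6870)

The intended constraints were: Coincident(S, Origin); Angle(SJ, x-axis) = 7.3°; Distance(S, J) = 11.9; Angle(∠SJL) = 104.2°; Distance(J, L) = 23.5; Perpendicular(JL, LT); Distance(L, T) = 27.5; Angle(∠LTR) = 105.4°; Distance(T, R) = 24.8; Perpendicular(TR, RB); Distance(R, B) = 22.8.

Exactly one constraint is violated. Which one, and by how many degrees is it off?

Perpendicular(TR, RB) — off by 3.40°.

S = (0.00, 0.00) ✓; SJ at 7.300° ✓; |SJ| = 11.90 ✓; ∠SJL = 104.2° ✓; |JL| = 23.50 ✓; ∠(JL, LT) = 90.00° ✓; |LT| = 27.50 ✓; ∠LTR = 105.4° ✓; |TR| = 24.80 ✓; ∠(TR, RB) = 86.60° ✗; |RB| = 22.80 ✓.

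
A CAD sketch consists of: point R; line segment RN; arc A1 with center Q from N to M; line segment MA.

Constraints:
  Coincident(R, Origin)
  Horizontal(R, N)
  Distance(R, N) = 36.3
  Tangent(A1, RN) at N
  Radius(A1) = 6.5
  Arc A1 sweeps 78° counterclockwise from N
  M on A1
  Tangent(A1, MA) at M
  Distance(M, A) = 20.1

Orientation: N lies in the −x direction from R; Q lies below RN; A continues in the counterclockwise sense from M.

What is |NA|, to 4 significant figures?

26.95

On A1, N sits at bearing 90° from Q; a 78° counterclockwise sweep puts M at bearing 168°, so M = Q + 6.5·(cos 168°, sin 168°) = (-42.66, -5.149). The tangent condition forces QM to be normal to MA, so MA runs along (−sin 168°, cos 168°); with |MA| = 20.1, A = (-46.84, -24.81). Then |NA| = |A − N| = 26.95.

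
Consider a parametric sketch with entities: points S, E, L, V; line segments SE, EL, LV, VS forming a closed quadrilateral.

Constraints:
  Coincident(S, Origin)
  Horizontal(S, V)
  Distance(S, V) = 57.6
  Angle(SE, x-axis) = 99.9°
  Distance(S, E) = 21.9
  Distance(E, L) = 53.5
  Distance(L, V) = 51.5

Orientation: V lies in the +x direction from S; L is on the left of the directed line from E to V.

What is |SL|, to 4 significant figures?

64.69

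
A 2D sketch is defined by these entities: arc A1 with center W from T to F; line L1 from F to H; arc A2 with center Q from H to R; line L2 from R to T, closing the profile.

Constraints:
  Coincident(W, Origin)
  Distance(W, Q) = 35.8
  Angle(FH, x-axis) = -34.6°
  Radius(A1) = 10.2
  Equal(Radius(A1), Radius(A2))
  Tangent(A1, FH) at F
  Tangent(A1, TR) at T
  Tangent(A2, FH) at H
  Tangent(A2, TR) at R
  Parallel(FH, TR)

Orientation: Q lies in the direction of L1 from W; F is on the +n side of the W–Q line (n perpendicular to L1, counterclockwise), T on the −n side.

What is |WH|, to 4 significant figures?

37.22

The slot axis is L1's direction at -34.6°, so u = (cos -34.6°, sin -34.6°) = (0.8231, -0.5678) and n = (−sin -34.6°, cos -34.6°) = (0.5678, 0.8231). W is at the origin and Q lies 35.8 along u from W, so Q = 35.8·u = (29.47, -20.33). Tangency of A1 to both parallel lines with radius 10.2 puts F and T at W ± 10.2·n: F = (5.792, 8.396), T = (-5.792, -8.396). Equal radii place H and R the same way about Q: H = Q + 10.2·n = (35.26, -11.93), R = Q − 10.2·n = (23.68, -28.72). Then |WH| = |H − W| = 37.22.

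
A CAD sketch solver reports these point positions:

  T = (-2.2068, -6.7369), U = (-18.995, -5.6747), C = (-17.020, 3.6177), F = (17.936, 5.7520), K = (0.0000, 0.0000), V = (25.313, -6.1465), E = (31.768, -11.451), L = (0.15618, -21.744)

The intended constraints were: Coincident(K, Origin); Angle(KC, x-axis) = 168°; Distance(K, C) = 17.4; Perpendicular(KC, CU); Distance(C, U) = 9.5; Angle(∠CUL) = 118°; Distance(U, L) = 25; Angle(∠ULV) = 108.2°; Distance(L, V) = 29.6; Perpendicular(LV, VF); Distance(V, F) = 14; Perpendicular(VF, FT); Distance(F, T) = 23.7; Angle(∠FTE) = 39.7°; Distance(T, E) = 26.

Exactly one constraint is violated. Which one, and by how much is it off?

Distance(T, E) = 26 — off by 8.30.

K = (0.00, 0.00) ✓; KC at 168.0° ✓; |KC| = 17.40 ✓; ∠(KC, CU) = 90.00° ✓; |CU| = 9.500 ✓; ∠CUL = 118.0° ✓; |UL| = 25.00 ✓; ∠ULV = 108.2° ✓; |LV| = 29.60 ✓; ∠(LV, VF) = 90.00° ✓; |VF| = 14.00 ✓; ∠(VF, FT) = 90.00° ✓; |FT| = 23.70 ✓; ∠FTE = 39.70° ✓; |TE| = 34.30 ✗.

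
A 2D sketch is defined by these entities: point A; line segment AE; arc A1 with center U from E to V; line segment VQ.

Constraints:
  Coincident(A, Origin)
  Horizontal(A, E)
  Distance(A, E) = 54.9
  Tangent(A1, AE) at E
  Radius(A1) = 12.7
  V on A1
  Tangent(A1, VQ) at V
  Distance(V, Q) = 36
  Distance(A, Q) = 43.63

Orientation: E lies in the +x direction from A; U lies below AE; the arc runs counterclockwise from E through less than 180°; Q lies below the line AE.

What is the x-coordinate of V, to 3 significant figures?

44.2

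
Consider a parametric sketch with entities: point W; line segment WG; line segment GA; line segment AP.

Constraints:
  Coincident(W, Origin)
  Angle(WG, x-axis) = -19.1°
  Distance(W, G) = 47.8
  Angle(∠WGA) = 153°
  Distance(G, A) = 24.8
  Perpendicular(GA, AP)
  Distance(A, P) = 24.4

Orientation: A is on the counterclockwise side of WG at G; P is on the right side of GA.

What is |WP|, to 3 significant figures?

81.6

W is at the origin; WG runs at -19.1° with length 47.8, so G = 47.8·(cos -19.1°, sin -19.1°) = (45.2, -15.6). ∠WGA = 153.0°, so GA runs at -19.1° + (180° − 153.0°) = 7.90° from the x-axis; with |GA| = 24.8, A = G + 24.8·(cos 7.90°, sin 7.90°) = (69.7, -12.2). The perpendicularity gives AP at right angles to GA; with |AP| = 24.4 on the right of GA, P = A + 24.4·(0.137, -0.991) = (73.1, -36.4). Then |WP| = |P − W| = 81.6.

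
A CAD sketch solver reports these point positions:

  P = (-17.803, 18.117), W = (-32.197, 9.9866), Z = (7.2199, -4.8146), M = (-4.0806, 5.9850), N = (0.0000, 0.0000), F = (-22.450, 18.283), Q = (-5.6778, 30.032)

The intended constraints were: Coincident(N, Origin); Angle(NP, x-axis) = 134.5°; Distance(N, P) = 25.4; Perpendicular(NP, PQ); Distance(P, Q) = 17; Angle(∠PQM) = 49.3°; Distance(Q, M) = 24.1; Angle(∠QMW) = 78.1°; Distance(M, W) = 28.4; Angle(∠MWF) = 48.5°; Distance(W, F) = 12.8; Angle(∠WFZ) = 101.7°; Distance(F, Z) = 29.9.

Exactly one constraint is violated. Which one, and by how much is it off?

Distance(F, Z) = 29.9 — off by 7.70.

N = (0.00, 0.00) ✓; NP at 134.5° ✓; |NP| = 25.40 ✓; ∠(NP, PQ) = 90.00° ✓; |PQ| = 17.00 ✓; ∠PQM = 49.30° ✓; |QM| = 24.10 ✓; ∠QMW = 78.10° ✓; |MW| = 28.40 ✓; ∠MWF = 48.50° ✓; |WF| = 12.80 ✓; ∠WFZ = 101.7° ✓; |FZ| = 37.60 ✗.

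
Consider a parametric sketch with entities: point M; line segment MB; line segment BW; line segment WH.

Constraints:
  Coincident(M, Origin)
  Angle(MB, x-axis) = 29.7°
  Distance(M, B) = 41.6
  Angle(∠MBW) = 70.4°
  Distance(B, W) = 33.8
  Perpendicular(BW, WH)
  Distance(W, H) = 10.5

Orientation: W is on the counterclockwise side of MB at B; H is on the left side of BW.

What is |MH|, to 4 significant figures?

34.88

∠MBW = 70.4°, so BW runs at 29.7° + (180° − 70.4°) = 139.3° from the x-axis; with |BW| = 33.8, W = B + 33.8·(cos 139.3°, sin 139.3°) = (10.51, 42.65). The perpendicularity gives WH at right angles to BW; with |WH| = 10.5 on the left of BW, H = W + 10.5·(-0.6521, -0.7581) = (3.663, 34.69). Then |MH| = |H − M| = 34.88.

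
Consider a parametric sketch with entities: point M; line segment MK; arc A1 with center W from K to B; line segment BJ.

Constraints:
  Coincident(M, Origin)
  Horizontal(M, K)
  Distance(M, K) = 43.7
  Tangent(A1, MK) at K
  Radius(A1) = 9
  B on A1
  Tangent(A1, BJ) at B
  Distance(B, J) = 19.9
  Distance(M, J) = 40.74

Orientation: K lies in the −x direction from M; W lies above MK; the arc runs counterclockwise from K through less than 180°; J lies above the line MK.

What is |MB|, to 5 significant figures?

35.617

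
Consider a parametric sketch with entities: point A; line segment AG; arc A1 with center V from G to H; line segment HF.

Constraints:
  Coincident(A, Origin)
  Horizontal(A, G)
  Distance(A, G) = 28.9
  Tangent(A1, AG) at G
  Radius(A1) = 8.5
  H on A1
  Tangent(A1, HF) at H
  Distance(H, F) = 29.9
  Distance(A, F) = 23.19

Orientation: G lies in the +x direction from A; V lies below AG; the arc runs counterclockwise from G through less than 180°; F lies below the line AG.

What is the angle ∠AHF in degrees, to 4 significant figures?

49.89°

A is at the origin; AG is horizontal with |AG| = 28.9 and G on the +x side, so G = (28.90, 0.000). The tangent condition forces VG to be normal to AG, so V = G + (0, -8.5) = (28.90, -8.500). Since VH ⟂ HF (tangency), |VF| = √(8.5² + 29.9²) = 31.08 regardless of where H sits on A1. So F lies on both circle(A, 23.19) and circle(V, 31.08); the below-AG intersection is F = (1.480, -23.14). H is the foot of the tangent from F: H = (23.00, -2.383).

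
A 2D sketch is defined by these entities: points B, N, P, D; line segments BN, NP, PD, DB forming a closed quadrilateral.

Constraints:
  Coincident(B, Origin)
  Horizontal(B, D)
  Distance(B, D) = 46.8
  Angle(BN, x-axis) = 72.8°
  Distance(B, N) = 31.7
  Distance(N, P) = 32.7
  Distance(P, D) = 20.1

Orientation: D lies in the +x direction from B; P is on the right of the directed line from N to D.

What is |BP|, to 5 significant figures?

27.008

Checks: |NP| = 32.70 ✓; |PD| = 20.10 ✓.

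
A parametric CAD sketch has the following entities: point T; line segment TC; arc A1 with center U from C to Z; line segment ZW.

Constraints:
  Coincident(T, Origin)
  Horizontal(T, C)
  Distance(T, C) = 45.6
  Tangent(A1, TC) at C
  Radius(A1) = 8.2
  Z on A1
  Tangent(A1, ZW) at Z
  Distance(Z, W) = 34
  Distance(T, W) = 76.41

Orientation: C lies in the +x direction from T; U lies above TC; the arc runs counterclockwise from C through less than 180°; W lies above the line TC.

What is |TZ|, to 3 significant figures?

53.2

Checks: |UZ| = 8.200 ✓; ∠(UZ, ZW) = 90.00° ✓; |ZW| = 34.00 ✓; |TW| = 76.41 ✓.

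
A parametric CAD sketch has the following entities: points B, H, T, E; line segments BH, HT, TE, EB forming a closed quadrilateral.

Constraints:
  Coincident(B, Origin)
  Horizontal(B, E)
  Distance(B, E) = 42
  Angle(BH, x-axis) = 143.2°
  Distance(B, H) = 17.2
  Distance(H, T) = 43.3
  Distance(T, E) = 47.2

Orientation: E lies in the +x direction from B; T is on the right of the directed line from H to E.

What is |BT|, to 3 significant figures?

29.3

Checks: |HT| = 43.30 ✓; |TE| = 47.20 ✓.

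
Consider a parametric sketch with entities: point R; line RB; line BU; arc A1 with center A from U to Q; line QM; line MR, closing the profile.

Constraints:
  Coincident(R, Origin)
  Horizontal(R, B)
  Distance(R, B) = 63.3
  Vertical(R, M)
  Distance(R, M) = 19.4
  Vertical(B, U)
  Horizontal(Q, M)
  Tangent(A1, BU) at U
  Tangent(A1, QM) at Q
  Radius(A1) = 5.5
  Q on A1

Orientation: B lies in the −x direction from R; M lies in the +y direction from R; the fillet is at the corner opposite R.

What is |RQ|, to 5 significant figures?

60.969

R is at the origin; RB is horizontal with |RB| = 63.3 and B on the −x side, so B = (-63.300, 0.0000). R and M share the same x with |RM| = 19.4 and M on the +y side, so M = (0.0000, 19.400). The virtual corner opposite R is at (-63.300, 19.400). The tangent condition forces AU to be normal to BU and the tangent condition forces AQ to be normal to QM, with radius 5.5, so the center A sits 5.5 in from both sides at A = (-57.800, 13.900). That places the tangent points at U = (-63.300, 13.900) on BU and Q = (-57.800, 19.400) on QM. Then |RQ| = |Q − R| = 60.969.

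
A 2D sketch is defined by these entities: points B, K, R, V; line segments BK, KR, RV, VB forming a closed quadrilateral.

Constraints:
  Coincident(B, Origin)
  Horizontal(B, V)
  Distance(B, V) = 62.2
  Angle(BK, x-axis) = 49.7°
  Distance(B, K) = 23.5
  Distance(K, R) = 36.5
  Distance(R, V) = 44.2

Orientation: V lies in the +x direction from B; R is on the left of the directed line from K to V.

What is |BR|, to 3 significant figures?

59.7

B is at the origin; BV is horizontal with |BV| = 62.2 and V in +x, so V = (62.2, 0). BK runs at 49.7° with |BK| = 23.5, so K = (15.2, 17.9). R is determined by |KR| = 36.5 and |RV| = 44.2 together: it lies at the intersection of circle(K, 36.5) and circle(V, 44.2). With |KV| = 50.3, the foot of the radical line on KV is 19.0 from K and the perpendicular offset is √(36.5² − 19.0²) = 31.2. Taking the left-of-KV solution: R = (44.0, 40.3).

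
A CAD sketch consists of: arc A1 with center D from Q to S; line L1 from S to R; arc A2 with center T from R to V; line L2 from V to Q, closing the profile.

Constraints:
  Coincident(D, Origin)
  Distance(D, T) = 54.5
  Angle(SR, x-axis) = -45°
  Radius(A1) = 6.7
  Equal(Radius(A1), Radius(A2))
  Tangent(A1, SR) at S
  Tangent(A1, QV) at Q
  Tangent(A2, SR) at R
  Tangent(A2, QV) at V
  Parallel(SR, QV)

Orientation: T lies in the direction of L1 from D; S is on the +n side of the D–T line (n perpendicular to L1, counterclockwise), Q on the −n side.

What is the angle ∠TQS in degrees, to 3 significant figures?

83.0°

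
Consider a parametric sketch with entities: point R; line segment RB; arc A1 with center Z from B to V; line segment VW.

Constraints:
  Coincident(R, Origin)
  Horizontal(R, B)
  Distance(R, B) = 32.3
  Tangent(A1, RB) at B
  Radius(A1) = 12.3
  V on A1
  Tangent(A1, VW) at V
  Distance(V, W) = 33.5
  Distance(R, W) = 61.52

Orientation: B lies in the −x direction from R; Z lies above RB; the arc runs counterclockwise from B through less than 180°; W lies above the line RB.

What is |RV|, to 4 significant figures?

28.76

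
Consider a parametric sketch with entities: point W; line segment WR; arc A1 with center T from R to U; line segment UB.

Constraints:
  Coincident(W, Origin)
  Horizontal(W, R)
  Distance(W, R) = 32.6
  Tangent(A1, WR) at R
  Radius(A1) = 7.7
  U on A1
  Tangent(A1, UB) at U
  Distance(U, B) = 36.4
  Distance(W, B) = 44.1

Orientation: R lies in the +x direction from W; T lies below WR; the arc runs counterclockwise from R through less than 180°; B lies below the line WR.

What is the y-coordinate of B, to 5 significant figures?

-41.052

W is at the origin; W and R share the same y with |WR| = 32.6 and R on the +x side, so R = (32.600, 0.0000). Since A1 is tangent to WR there, TR ⟂ WR, so T = R + (0, -7.7) = (32.600, -7.7000). Since TU ⟂ UB (tangency), |TB| = √(7.7² + 36.4²) = 37.206 regardless of where U sits on A1. So B lies on both circle(W, 44.1) and circle(T, 37.206); the below-WR intersection is B = (16.111, -41.052). U is the foot of the tangent from B: U = (25.141, -5.7898).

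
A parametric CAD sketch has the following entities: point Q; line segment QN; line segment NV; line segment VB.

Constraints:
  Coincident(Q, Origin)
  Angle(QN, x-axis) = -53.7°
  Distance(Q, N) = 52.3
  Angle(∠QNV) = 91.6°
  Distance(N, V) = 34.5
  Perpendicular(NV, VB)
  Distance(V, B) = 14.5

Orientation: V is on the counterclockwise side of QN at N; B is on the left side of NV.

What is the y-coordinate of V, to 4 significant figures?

-22.51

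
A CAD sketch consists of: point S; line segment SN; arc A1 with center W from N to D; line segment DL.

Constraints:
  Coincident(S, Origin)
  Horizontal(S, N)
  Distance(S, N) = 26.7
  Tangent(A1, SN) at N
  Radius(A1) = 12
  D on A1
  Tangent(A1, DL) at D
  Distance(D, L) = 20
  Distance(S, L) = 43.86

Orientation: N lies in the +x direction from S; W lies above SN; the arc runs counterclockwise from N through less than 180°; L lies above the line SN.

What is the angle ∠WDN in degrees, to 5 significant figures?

28.673°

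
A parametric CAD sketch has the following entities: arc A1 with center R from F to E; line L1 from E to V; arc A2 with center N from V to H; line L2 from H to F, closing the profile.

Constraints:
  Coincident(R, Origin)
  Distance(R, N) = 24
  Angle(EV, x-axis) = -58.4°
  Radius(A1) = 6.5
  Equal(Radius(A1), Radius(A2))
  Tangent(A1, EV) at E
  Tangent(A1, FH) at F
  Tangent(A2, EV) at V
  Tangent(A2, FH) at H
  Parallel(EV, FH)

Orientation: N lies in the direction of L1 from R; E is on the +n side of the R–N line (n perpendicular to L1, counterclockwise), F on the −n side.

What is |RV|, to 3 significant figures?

24.9

The slot axis is L1's direction at -58.4°, so u = (cos -58.4°, sin -58.4°) = (0.524, -0.852) and n = (−sin -58.4°, cos -58.4°) = (0.852, 0.524). R is at the origin and N lies 24.0 along u from R, so N = 24.0·u = (12.6, -20.4). Tangency of A1 to both parallel lines with radius 6.5 puts E and F at R ± 6.5·n: E = (5.54, 3.41), F = (-5.54, -3.41). Equal radii place V and H the same way about N: V = N + 6.5·n = (18.1, -17.0), H = N − 6.5·n = (7.04, -23.8). Then |RV| = |V − R| = 24.9.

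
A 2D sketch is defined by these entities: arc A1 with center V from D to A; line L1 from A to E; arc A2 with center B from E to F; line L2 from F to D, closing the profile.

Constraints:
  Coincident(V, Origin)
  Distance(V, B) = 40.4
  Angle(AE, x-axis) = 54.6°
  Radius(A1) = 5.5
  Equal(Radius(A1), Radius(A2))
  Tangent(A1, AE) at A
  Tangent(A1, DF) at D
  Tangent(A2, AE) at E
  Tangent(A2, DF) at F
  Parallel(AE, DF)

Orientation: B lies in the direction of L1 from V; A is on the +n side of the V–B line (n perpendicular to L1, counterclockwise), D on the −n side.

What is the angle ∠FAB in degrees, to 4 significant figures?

7.479°

The slot axis is L1's direction at 54.6°, so u = (cos 54.6°, sin 54.6°) = (0.5793, 0.8151) and n = (−sin 54.6°, cos 54.6°) = (-0.8151, 0.5793). V is at the origin and B lies 40.4 along u from V, so B = 40.4·u = (23.40, 32.93). Tangency of A1 to both parallel lines with radius 5.5 puts A and D at V ± 5.5·n: A = (-4.483, 3.186), D = (4.483, -3.186). Equal radii place E and F the same way about B: E = B + 5.5·n = (18.92, 36.12), F = B − 5.5·n = (27.89, 29.75). Then cos ∠FAB = AF·AB / (|AF||AB|), giving 7.479°.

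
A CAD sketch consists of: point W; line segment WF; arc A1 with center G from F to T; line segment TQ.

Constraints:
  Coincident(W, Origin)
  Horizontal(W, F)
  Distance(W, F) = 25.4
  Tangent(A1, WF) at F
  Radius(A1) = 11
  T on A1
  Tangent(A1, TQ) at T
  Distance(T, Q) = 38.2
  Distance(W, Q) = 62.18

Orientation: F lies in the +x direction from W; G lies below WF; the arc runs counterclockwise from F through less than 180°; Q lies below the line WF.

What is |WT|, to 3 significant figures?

24.1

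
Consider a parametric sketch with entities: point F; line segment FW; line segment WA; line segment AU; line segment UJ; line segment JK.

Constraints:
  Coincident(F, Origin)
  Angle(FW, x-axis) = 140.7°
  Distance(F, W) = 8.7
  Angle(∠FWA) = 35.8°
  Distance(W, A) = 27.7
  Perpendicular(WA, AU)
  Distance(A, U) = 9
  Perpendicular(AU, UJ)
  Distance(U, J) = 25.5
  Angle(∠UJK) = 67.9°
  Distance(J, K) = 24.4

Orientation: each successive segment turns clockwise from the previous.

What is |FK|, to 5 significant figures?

19.190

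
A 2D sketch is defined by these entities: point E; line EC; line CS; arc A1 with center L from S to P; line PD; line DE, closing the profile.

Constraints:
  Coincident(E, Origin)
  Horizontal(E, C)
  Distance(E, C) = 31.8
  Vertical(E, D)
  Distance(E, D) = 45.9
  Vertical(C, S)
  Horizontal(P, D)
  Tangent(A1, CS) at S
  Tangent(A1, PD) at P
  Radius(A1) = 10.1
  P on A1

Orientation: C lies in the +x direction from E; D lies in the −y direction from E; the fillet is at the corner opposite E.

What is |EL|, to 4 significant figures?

41.86

E is at the origin; EC is horizontal with |EC| = 31.8 and C on the +x side, so C = (31.80, 0.000). ED is vertical with |ED| = 45.9 and D on the −y side, so D = (0.000, -45.90). The virtual corner opposite E is at (31.80, -45.90). A1 meets CS tangentially, so LS is at right angles to CS and tangency of A1 to PD means the radius LP is perpendicular to PD, with radius 10.1, so the center L sits 10.1 in from both sides at L = (21.70, -35.80). Then |EL| = |L − E| = 41.86.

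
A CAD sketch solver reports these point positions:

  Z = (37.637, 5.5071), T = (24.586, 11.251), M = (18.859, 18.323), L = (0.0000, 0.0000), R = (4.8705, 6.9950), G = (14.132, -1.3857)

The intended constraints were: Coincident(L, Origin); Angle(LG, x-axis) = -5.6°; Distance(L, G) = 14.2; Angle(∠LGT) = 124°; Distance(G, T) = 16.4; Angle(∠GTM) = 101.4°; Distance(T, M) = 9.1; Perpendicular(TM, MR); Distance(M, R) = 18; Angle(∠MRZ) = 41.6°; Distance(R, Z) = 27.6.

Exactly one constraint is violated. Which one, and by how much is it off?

Distance(R, Z) = 27.6 — off by 5.20.

L = (0.00, 0.00) ✓; LG at -5.600° ✓; |LG| = 14.20 ✓; ∠LGT = 124.0° ✓; |GT| = 16.40 ✓; ∠GTM = 101.4° ✓; |TM| = 9.100 ✓; ∠(TM, MR) = 90.00° ✓; |MR| = 18.00 ✓; ∠MRZ = 41.60° ✓; |RZ| = 32.80 ✗.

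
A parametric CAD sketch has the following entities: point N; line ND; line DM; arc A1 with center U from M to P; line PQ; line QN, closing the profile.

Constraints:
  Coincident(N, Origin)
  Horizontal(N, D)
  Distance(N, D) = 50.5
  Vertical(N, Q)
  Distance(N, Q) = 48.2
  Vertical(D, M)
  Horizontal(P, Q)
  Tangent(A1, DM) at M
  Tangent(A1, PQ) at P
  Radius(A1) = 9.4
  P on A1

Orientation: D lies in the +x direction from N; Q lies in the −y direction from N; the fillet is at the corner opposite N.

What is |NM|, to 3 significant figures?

63.7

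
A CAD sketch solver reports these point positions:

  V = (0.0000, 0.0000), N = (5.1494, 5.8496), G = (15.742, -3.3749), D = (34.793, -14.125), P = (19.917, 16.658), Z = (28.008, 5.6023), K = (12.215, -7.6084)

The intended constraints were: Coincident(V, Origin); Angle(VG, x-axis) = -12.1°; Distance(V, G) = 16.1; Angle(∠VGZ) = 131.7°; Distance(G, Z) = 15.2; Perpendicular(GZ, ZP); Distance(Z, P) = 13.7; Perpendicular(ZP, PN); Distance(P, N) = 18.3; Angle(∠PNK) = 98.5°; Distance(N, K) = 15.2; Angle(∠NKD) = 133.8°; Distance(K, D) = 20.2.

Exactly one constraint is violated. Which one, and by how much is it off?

Distance(K, D) = 20.2 — off by 3.30.

V = (0.00, 0.00) ✓; VG at -12.10° ✓; |VG| = 16.10 ✓; ∠VGZ = 131.7° ✓; |GZ| = 15.20 ✓; ∠(GZ, ZP) = 90.00° ✓; |ZP| = 13.70 ✓; ∠(ZP, PN) = 90.00° ✓; |PN| = 18.30 ✓; ∠PNK = 98.50° ✓; |NK| = 15.20 ✓; ∠NKD = 133.8° ✓; |KD| = 23.50 ✗.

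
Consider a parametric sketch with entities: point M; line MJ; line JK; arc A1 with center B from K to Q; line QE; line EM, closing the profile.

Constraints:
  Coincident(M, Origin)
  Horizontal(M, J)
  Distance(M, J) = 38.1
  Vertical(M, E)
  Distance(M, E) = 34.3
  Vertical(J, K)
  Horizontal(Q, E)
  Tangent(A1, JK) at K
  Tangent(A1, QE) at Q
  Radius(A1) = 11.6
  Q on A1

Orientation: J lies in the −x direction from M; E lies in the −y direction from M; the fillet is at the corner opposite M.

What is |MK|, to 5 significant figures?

44.350

The virtual corner opposite M is at (-38.100, -34.300). Tangency of A1 to JK means the radius BK is perpendicular to JK and A1 meets QE tangentially, so BQ is at right angles to QE, with radius 11.6, so the center B sits 11.6 in from both sides at B = (-26.500, -22.700). That places the tangent points at K = (-38.100, -22.700) on JK and Q = (-26.500, -34.300) on QE. Then |MK| = |K − M| = 44.350.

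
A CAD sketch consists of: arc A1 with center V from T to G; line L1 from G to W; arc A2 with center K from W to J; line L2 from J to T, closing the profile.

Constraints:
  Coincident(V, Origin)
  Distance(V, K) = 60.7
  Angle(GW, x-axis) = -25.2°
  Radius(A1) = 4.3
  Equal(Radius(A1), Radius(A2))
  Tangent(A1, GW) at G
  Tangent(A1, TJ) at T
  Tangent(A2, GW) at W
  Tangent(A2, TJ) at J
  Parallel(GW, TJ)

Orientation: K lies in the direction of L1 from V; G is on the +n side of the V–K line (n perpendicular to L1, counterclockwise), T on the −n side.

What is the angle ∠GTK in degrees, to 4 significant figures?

85.95°

The slot axis is L1's direction at -25.2°, so u = (cos -25.2°, sin -25.2°) = (0.9048, -0.4258) and n = (−sin -25.2°, cos -25.2°) = (0.4258, 0.9048). V is at the origin and K lies 60.7 along u from V, so K = 60.7·u = (54.92, -25.84). Tangency of A1 to both parallel lines with radius 4.3 puts G and T at V ± 4.3·n: G = (1.831, 3.891), T = (-1.831, -3.891). Then cos ∠GTK = TG·TK / (|TG||TK|), giving 85.95°.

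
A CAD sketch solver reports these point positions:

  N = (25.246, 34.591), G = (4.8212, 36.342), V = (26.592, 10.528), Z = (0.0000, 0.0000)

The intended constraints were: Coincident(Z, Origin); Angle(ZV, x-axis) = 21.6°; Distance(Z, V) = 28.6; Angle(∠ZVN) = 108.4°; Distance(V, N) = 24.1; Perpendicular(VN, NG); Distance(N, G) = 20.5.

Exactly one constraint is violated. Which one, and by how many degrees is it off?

Perpendicular(VN, NG) — off by 8.10°.

Z = (0.00, 0.00) ✓; ZV at 21.60° ✓; |ZV| = 28.60 ✓; ∠ZVN = 108.4° ✓; |VN| = 24.10 ✓; ∠(VN, NG) = 81.90° ✗; |NG| = 20.50 ✓.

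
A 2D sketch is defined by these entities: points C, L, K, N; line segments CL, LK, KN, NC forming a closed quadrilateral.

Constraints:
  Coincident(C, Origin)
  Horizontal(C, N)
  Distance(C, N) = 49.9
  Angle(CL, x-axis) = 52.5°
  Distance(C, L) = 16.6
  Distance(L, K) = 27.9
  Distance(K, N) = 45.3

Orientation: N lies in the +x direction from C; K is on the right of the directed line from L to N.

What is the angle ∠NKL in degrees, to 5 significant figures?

64.870°

C is at the origin; CN is horizontal with |CN| = 49.9 and N in +x, so N = (49.9, 0). CL runs at 52.5° with |CL| = 16.6, so L = (10.105, 13.170). K is determined by |LK| = 27.9 and |KN| = 45.3 together: it lies at the intersection of circle(L, 27.9) and circle(N, 45.3). With |LN| = 41.917, the foot of the radical line on LN is 5.7657 from L and the perpendicular offset is √(27.9² − 5.7657²) = 27.298. Taking the right-of-LN solution: K = (7.0027, -14.557).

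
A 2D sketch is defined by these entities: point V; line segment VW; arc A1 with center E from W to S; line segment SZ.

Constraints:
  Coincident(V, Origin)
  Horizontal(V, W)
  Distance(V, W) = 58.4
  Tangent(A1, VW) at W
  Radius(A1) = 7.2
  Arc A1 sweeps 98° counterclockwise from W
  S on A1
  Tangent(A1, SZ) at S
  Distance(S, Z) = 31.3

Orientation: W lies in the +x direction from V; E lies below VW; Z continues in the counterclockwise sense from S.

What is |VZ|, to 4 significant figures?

68.05

V is at the origin; V and W share the same y with |VW| = 58.4 and W on the +x side, so W = (58.40, 0.000). Since A1 is tangent to VW there, EW ⟂ VW, so E = W + (0, -7.2) = (58.40, -7.200). On A1, W sits at bearing 90° from E; a 98° counterclockwise sweep puts S at bearing 188°, so S = E + 7.2·(cos 188°, sin 188°) = (51.27, -8.202). Since A1 is tangent to SZ there, ES ⟂ SZ, so SZ runs along (−sin 188°, cos 188°); with |SZ| = 31.3, Z = (55.63, -39.20). Then |VZ| = |Z − V| = 68.05.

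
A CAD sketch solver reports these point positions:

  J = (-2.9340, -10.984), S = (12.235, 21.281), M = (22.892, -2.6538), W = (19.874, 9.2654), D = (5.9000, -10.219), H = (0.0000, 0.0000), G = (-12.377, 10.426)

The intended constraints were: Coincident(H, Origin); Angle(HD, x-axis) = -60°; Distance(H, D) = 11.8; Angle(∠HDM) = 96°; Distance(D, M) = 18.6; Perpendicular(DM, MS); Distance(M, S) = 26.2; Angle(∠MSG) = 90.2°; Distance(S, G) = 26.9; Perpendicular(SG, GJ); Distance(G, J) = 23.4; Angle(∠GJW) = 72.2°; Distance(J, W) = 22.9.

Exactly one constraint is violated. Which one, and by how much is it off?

Distance(J, W) = 22.9 — off by 7.60.

H = (0.00, 0.00) ✓; HD at -60.00° ✓; |HD| = 11.80 ✓; ∠HDM = 96.00° ✓; |DM| = 18.60 ✓; ∠(DM, MS) = 90.00° ✓; |MS| = 26.20 ✓; ∠MSG = 90.20° ✓; |SG| = 26.90 ✓; ∠(SG, GJ) = 90.00° ✓; |GJ| = 23.40 ✓; ∠GJW = 72.20° ✓; |JW| = 30.50 ✗.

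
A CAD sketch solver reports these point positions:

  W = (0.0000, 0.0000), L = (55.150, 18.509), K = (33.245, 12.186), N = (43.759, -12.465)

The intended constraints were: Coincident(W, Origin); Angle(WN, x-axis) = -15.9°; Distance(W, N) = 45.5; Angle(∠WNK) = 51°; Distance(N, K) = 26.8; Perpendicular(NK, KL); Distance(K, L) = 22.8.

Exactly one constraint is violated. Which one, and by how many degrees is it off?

Perpendicular(NK, KL) — off by 7.00°.

W = (0.00, 0.00) ✓; WN at -15.90° ✓; |WN| = 45.50 ✓; ∠WNK = 51.00° ✓; |NK| = 26.80 ✓; ∠(NK, KL) = 97.00° ✗; |KL| = 22.80 ✓.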